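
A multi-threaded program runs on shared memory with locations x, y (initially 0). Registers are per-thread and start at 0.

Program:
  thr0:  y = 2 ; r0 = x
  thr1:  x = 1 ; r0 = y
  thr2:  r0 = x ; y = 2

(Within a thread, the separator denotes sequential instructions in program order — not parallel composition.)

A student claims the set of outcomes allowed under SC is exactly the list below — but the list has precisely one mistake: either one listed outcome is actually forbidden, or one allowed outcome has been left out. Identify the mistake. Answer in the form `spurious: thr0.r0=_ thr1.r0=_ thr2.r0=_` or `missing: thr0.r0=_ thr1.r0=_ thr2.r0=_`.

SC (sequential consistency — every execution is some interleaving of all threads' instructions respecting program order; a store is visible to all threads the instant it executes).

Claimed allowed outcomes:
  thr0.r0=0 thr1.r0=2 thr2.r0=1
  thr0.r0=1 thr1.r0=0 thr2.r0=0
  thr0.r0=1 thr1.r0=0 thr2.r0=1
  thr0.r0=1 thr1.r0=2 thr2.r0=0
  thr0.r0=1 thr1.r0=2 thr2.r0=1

outcome vector order: (thr0.r0,thr1.r0,thr2.r0)
[SC] allowed = {<0 2 0>; <0 2 1>; <1 0 0>; <1 0 1>; <1 2 0>; <1 2 1>}
SC∖claimed = {<0 2 0>}

missing: thr0.r0=0 thr1.r0=2 thr2.r0=0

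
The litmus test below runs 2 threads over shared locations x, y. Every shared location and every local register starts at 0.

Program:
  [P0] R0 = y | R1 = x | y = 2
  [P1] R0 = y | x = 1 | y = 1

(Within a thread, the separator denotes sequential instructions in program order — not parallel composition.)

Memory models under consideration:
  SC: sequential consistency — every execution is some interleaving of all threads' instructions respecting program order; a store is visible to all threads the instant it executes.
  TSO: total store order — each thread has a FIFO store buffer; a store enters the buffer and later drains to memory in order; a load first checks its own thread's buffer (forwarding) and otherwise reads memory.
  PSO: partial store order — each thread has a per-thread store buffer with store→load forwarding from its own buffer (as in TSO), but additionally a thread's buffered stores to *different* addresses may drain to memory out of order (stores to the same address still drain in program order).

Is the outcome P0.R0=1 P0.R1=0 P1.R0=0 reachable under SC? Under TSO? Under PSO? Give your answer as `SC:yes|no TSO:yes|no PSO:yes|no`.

outcome vector order: (P0.R0,P0.R1,P1.R0)
SC (4): 000 002 010 110
TSO (4): 000 002 010 110
PSO (5): 000 002 010 100 110
target 100 ∈ {PSO}

SC:no TSO:no PSO:yes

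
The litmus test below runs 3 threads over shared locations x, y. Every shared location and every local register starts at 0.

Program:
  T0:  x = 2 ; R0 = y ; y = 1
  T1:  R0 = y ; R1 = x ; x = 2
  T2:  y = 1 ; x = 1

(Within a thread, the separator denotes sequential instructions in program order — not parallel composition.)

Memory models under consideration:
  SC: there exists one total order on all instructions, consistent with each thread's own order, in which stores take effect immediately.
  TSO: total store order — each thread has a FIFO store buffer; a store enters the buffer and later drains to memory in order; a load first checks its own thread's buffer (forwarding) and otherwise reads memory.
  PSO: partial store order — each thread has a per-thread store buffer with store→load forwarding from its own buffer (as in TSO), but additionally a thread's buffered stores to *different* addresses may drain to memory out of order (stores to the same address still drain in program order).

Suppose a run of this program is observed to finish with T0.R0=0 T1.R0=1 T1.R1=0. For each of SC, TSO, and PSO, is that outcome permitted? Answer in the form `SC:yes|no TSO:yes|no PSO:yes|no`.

SC:no TSO:yes PSO:yes

outcome vector order: (T0.R0,T1.R0,T1.R1)
SC (11): (0,0,0) (0,0,1) (0,0,2) (0,1,1) (0,1,2) (1,0,0) (1,0,1) (1,0,2) (1,1,0) (1,1,1) (1,1,2)
TSO (12): (0,0,0) (0,0,1) (0,0,2) (0,1,0) (0,1,1) (0,1,2) (1,0,0) (1,0,1) (1,0,2) (1,1,0) (1,1,1) (1,1,2)
PSO (12): (0,0,0) (0,0,1) (0,0,2) (0,1,0) (0,1,1) (0,1,2) (1,0,0) (1,0,1) (1,0,2) (1,1,0) (1,1,1) (1,1,2)
target (0,1,0) ∈ {TSO,PSO}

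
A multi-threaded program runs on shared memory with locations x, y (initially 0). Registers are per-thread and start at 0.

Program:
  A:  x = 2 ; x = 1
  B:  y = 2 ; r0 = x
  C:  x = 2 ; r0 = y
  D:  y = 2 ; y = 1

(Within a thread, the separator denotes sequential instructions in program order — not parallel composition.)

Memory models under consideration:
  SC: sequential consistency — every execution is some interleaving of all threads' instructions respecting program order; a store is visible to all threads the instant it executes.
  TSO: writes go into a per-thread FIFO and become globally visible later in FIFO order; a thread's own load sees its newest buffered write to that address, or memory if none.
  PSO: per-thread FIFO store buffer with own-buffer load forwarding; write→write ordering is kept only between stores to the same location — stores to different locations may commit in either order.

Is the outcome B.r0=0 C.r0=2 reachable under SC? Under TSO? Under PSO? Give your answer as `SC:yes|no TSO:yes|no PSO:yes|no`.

outcome vector order: (B.r0,C.r0)
SC (8): 01; 02; 10; 11; 12; 20; 21; 22
TSO (9): 00; 01; 02; 10; 11; 12; 20; 21; 22
PSO (9): 00; 01; 02; 10; 11; 12; 20; 21; 22
target 02 ∈ {SC,TSO,PSO}

SC:yes TSO:yes PSO:yes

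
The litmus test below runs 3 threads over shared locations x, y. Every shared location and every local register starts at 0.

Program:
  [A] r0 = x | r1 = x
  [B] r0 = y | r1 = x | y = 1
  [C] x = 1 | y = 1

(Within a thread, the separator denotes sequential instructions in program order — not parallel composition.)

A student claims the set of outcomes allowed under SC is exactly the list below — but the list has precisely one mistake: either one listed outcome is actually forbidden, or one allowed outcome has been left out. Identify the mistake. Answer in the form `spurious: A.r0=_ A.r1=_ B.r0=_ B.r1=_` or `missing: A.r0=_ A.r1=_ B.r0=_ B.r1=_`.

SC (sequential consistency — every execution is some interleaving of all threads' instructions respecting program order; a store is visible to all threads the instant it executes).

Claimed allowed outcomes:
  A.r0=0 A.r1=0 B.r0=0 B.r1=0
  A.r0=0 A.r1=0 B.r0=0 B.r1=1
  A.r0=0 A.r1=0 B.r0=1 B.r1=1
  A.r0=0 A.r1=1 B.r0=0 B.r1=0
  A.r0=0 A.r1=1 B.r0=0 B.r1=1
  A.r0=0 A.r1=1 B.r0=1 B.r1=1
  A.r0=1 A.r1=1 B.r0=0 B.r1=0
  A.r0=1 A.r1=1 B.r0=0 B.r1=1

outcome vector order: (A.r0,A.r1,B.r0,B.r1)
SC (9): (0,0,0,0) (0,0,0,1) (0,0,1,1) (0,1,0,0) (0,1,0,1) (0,1,1,1) (1,1,0,0) (1,1,0,1) (1,1,1,1)
SC∖claimed = {(1,1,1,1)}

missing: A.r0=1 A.r1=1 B.r0=1 B.r1=1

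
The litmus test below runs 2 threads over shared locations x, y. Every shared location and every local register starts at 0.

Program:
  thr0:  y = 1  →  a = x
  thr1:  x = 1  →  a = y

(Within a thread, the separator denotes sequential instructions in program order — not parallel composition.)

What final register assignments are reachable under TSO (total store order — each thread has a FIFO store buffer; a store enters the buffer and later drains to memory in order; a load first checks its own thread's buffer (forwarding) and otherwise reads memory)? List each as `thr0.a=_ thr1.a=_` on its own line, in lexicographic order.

thr0.a=0 thr1.a=0
thr0.a=0 thr1.a=1
thr0.a=1 thr1.a=0
thr0.a=1 thr1.a=1

outcome vector order: (thr0.a,thr1.a)
|TSO outcomes| = 4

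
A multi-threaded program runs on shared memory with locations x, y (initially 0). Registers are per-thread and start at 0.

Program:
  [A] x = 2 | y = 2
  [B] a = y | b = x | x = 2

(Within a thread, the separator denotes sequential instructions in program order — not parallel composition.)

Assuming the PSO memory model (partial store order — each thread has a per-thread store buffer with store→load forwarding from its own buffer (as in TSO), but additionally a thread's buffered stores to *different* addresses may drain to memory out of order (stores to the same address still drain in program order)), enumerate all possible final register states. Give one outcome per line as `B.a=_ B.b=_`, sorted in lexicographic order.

outcome vector order: (B.a,B.b)
|PSO outcomes| = 4

B.a=0 B.b=0
B.a=0 B.b=2
B.a=2 B.b=0
B.a=2 B.b=2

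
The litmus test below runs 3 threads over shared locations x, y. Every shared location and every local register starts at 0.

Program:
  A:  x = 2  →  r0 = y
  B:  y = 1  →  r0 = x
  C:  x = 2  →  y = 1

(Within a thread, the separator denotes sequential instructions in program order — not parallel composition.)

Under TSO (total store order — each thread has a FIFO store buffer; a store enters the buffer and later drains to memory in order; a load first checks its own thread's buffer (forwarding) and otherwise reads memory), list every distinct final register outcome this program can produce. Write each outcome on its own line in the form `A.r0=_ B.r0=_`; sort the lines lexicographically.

outcome vector order: (A.r0,B.r0)
|TSO outcomes| = 4

A.r0=0 B.r0=0
A.r0=0 B.r0=2
A.r0=1 B.r0=0
A.r0=1 B.r0=2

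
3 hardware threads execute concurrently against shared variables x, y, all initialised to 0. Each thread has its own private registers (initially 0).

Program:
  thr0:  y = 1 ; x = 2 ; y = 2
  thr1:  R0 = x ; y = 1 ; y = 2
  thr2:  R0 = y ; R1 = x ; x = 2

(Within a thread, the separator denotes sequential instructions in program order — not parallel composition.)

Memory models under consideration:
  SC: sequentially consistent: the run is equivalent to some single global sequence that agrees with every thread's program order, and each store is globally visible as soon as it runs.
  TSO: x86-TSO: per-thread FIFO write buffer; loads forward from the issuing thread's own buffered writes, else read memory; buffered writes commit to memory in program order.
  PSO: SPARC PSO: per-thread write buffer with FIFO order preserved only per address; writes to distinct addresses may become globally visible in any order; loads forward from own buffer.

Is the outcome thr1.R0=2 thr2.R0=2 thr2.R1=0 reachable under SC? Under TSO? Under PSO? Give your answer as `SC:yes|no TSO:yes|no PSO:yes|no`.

SC:no TSO:no PSO:yes

outcome vector order: (thr1.R0,thr2.R0,thr2.R1)
SC: 11 outcomes — {(0,0,0), (0,0,2), (0,1,0), (0,1,2), (0,2,0), (0,2,2), (2,0,0), (2,0,2), (2,1,0), (2,1,2), (2,2,2)}
TSO: 11 outcomes — {(0,0,0), (0,0,2), (0,1,0), (0,1,2), (0,2,0), (0,2,2), (2,0,0), (2,0,2), (2,1,0), (2,1,2), (2,2,2)}
PSO: 12 outcomes — {(0,0,0), (0,0,2), (0,1,0), (0,1,2), (0,2,0), (0,2,2), (2,0,0), (2,0,2), (2,1,0), (2,1,2), (2,2,0), (2,2,2)}
target (2,2,0) ∈ {PSO}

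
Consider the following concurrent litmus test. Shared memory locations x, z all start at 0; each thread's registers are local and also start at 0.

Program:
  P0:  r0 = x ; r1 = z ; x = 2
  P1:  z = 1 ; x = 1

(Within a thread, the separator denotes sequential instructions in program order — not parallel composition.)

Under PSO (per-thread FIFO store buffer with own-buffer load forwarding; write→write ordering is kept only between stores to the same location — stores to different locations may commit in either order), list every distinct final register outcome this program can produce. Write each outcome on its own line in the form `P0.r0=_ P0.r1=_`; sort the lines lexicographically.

outcome vector order: (P0.r0,P0.r1)
|PSO outcomes| = 4

P0.r0=0 P0.r1=0
P0.r0=0 P0.r1=1
P0.r0=1 P0.r1=0
P0.r0=1 P0.r1=1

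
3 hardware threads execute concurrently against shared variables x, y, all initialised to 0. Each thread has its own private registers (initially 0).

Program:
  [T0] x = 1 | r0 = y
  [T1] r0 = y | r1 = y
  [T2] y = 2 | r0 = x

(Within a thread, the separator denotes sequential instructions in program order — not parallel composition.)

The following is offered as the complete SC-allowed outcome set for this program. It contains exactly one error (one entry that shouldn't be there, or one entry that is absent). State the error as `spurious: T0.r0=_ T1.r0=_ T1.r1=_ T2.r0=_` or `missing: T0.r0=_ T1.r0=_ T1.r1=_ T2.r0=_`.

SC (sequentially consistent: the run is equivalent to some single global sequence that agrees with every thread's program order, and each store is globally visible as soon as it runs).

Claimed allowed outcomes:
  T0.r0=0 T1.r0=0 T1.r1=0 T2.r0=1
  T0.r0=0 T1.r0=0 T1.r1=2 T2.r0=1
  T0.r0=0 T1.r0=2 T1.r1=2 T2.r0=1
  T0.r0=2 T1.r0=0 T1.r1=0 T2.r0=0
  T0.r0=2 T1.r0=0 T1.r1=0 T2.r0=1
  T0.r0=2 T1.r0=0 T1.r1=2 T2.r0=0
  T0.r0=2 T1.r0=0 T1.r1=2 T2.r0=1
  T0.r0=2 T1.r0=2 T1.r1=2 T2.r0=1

missing: T0.r0=2 T1.r0=2 T1.r1=2 T2.r0=0

outcome vector order: (T0.r0,T1.r0,T1.r1,T2.r0)
SC: 9 outcomes — {0/0/0/1; 0/0/2/1; 0/2/2/1; 2/0/0/0; 2/0/0/1; 2/0/2/0; 2/0/2/1; 2/2/2/0; 2/2/2/1}
SC∖claimed = {2/2/2/0}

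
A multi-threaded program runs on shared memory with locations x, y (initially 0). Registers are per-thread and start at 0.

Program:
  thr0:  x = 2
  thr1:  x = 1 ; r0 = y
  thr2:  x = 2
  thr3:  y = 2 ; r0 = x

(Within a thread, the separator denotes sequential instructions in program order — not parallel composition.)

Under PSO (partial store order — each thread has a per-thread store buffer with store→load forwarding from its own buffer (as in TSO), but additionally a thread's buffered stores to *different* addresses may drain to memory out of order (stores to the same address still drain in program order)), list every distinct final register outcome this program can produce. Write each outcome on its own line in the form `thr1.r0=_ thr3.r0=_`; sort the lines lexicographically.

thr1.r0=0 thr3.r0=0
thr1.r0=0 thr3.r0=1
thr1.r0=0 thr3.r0=2
thr1.r0=2 thr3.r0=0
thr1.r0=2 thr3.r0=1
thr1.r0=2 thr3.r0=2

outcome vector order: (thr1.r0,thr3.r0)
|PSO outcomes| = 6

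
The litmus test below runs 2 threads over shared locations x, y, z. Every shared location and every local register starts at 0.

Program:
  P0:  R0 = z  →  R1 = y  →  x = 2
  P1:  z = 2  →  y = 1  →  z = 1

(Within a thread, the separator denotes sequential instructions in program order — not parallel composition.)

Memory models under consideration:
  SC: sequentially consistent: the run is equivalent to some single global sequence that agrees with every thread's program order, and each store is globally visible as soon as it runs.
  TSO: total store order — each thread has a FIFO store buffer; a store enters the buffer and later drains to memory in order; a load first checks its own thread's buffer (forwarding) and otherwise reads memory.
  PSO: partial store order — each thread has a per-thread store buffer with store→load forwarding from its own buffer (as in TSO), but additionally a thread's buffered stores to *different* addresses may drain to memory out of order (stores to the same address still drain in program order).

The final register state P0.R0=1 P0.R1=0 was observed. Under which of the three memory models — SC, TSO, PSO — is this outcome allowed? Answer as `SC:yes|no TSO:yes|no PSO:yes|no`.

outcome vector order: (P0.R0,P0.R1)
[SC] allowed = {(0,0); (0,1); (1,1); (2,0); (2,1)}
[TSO] allowed = {(0,0); (0,1); (1,1); (2,0); (2,1)}
[PSO] allowed = {(0,0); (0,1); (1,0); (1,1); (2,0); (2,1)}
target (1,0) ∈ {PSO}

SC:no TSO:no PSO:yes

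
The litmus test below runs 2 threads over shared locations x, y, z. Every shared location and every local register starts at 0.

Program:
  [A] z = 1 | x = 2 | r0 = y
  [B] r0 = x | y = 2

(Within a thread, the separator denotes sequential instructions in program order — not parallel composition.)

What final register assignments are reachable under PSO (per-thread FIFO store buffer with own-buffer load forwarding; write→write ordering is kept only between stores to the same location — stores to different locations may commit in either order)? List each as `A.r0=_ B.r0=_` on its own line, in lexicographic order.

outcome vector order: (A.r0,B.r0)
|PSO outcomes| = 4

A.r0=0 B.r0=0
A.r0=0 B.r0=2
A.r0=2 B.r0=0
A.r0=2 B.r0=2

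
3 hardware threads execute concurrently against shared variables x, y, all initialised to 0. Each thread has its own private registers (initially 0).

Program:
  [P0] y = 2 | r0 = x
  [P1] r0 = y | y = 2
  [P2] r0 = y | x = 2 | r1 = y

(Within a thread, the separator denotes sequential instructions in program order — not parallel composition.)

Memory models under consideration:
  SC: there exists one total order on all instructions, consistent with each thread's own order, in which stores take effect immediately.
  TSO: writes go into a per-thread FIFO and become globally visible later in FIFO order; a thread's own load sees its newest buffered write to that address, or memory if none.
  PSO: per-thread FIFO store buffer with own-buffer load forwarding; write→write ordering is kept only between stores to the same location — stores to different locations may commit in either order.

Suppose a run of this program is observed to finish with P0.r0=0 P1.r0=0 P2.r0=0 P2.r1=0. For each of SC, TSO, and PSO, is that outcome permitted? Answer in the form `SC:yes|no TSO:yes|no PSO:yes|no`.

outcome vector order: (P0.r0,P1.r0,P2.r0,P2.r1)
under SC → (0,0,0,2) (0,0,2,2) (0,2,0,2) (0,2,2,2) (2,0,0,0) (2,0,0,2) (2,0,2,2) (2,2,0,0) (2,2,0,2) (2,2,2,2)
under TSO → (0,0,0,0) (0,0,0,2) (0,0,2,2) (0,2,0,0) (0,2,0,2) (0,2,2,2) (2,0,0,0) (2,0,0,2) (2,0,2,2) (2,2,0,0) (2,2,0,2) (2,2,2,2)
under PSO → (0,0,0,0) (0,0,0,2) (0,0,2,2) (0,2,0,0) (0,2,0,2) (0,2,2,2) (2,0,0,0) (2,0,0,2) (2,0,2,2) (2,2,0,0) (2,2,0,2) (2,2,2,2)
target (0,0,0,0) ∈ {TSO,PSO}

SC:no TSO:yes PSO:yes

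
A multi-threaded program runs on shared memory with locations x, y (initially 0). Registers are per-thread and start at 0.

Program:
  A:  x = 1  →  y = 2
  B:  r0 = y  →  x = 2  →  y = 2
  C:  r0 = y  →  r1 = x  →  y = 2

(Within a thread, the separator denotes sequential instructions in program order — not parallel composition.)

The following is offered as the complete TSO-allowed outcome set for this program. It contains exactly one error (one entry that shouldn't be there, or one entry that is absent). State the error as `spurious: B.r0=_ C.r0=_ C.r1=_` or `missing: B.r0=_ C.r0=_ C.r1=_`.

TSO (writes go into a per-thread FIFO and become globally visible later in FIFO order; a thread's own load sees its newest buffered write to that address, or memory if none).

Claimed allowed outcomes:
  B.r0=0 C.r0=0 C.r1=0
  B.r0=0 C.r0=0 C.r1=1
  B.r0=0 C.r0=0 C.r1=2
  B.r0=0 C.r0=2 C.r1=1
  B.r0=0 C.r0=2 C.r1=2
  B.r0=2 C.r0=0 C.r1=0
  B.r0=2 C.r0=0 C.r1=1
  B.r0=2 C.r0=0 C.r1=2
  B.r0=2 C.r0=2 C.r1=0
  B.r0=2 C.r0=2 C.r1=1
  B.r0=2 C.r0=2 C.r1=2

spurious: B.r0=2 C.r0=2 C.r1=0

outcome vector order: (B.r0,C.r0,C.r1)
TSO: 10 outcomes — {000; 001; 002; 021; 022; 200; 201; 202; 221; 222}
claimed∖TSO = {220}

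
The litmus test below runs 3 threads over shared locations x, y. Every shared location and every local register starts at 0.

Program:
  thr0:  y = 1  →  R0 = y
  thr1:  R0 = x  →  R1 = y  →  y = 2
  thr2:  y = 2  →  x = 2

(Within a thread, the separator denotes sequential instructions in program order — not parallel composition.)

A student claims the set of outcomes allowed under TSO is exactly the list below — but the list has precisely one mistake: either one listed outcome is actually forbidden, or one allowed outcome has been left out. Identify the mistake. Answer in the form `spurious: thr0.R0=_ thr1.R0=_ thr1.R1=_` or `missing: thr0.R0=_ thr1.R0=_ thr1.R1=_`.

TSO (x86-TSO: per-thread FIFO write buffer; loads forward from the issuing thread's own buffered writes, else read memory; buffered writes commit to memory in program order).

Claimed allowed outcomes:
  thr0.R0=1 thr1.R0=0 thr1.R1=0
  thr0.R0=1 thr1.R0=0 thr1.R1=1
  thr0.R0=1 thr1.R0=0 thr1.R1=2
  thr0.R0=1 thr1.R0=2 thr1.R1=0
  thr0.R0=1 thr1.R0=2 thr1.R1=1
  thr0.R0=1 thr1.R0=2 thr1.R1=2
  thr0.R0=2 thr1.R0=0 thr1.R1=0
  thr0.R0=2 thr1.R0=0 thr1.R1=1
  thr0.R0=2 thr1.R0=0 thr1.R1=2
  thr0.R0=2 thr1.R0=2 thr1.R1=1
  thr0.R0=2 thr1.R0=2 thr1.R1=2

outcome vector order: (thr0.R0,thr1.R0,thr1.R1)
[TSO] allowed = {100, 101, 102, 121, 122, 200, 201, 202, 221, 222}
claimed∖TSO = {120}

spurious: thr0.R0=1 thr1.R0=2 thr1.R1=0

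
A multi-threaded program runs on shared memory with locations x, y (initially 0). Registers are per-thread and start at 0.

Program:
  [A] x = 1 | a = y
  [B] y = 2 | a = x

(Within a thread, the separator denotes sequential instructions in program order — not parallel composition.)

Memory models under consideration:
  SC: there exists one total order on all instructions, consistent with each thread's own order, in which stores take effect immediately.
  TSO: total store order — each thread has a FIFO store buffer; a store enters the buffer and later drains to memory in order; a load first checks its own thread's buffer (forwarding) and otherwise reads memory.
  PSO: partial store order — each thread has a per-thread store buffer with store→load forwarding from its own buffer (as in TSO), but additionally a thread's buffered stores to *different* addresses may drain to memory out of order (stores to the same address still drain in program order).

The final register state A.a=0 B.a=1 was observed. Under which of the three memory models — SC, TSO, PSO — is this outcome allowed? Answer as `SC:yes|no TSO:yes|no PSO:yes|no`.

outcome vector order: (A.a,B.a)
[SC] allowed = {01 20 21}
[TSO] allowed = {00 01 20 21}
[PSO] allowed = {00 01 20 21}
target 01 ∈ {SC,TSO,PSO}

SC:yes TSO:yes PSO:yes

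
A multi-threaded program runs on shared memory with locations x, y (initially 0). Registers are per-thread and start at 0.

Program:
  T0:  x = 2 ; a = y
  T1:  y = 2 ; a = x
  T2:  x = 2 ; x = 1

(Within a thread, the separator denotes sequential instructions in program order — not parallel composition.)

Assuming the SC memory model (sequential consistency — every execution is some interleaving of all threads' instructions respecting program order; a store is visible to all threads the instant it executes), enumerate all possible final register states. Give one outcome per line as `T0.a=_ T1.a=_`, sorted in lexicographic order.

T0.a=0 T1.a=1
T0.a=0 T1.a=2
T0.a=2 T1.a=0
T0.a=2 T1.a=1
T0.a=2 T1.a=2

outcome vector order: (T0.a,T1.a)
|SC outcomes| = 5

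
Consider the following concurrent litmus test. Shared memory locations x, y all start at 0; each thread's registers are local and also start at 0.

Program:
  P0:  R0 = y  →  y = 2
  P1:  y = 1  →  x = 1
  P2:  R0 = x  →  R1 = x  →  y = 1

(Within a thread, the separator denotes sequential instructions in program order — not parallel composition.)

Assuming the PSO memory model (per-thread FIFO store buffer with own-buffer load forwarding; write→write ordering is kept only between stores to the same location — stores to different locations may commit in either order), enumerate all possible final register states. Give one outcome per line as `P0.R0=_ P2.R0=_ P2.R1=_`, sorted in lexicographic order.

outcome vector order: (P0.R0,P2.R0,P2.R1)
|PSO outcomes| = 6

P0.R0=0 P2.R0=0 P2.R1=0
P0.R0=0 P2.R0=0 P2.R1=1
P0.R0=0 P2.R0=1 P2.R1=1
P0.R0=1 P2.R0=0 P2.R1=0
P0.R0=1 P2.R0=0 P2.R1=1
P0.R0=1 P2.R0=1 P2.R1=1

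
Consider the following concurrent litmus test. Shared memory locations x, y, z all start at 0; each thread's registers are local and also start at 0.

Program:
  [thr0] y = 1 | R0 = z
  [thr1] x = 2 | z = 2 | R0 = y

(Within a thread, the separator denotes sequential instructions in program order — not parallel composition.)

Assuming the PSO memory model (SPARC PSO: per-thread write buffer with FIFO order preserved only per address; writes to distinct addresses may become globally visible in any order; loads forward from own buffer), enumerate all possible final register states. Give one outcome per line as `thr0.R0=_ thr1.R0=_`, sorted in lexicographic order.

outcome vector order: (thr0.R0,thr1.R0)
|PSO outcomes| = 4

thr0.R0=0 thr1.R0=0
thr0.R0=0 thr1.R0=1
thr0.R0=2 thr1.R0=0
thr0.R0=2 thr1.R0=1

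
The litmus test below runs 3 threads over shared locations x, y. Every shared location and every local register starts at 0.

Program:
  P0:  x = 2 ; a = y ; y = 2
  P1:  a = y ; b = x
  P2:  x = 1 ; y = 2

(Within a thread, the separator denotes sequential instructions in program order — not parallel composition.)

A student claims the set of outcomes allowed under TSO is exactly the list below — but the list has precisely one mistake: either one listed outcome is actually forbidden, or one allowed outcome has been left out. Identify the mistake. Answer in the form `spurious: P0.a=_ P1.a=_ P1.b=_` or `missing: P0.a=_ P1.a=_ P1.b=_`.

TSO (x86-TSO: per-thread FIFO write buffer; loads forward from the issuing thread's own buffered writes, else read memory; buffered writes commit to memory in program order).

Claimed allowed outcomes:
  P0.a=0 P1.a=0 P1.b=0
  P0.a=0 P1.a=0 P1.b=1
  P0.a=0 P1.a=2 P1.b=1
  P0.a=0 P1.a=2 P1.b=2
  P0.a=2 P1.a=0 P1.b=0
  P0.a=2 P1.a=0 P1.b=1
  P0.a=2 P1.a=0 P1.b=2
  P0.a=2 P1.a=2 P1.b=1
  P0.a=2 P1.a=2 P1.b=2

outcome vector order: (P0.a,P1.a,P1.b)
under TSO → (0,0,0) (0,0,1) (0,0,2) (0,2,1) (0,2,2) (2,0,0) (2,0,1) (2,0,2) (2,2,1) (2,2,2)
TSO∖claimed = {(0,0,2)}

missing: P0.a=0 P1.a=0 P1.b=2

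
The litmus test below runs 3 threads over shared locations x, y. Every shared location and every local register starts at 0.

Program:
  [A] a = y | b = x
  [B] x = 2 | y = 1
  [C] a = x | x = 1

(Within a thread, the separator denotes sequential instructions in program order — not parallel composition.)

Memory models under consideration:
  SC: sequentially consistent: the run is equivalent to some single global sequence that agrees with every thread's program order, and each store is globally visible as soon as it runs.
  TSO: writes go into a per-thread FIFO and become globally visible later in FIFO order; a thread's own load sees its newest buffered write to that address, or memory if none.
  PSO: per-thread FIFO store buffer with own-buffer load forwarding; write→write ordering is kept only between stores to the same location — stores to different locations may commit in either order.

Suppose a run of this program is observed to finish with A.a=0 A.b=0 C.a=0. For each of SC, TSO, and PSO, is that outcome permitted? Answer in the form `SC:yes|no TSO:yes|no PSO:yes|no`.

SC:yes TSO:yes PSO:yes

outcome vector order: (A.a,A.b,C.a)
[SC] allowed = {<0 0 0>, <0 0 2>, <0 1 0>, <0 1 2>, <0 2 0>, <0 2 2>, <1 1 0>, <1 1 2>, <1 2 0>, <1 2 2>}
[TSO] allowed = {<0 0 0>, <0 0 2>, <0 1 0>, <0 1 2>, <0 2 0>, <0 2 2>, <1 1 0>, <1 1 2>, <1 2 0>, <1 2 2>}
[PSO] allowed = {<0 0 0>, <0 0 2>, <0 1 0>, <0 1 2>, <0 2 0>, <0 2 2>, <1 0 0>, <1 0 2>, <1 1 0>, <1 1 2>, <1 2 0>, <1 2 2>}
target <0 0 0> ∈ {SC,TSO,PSO}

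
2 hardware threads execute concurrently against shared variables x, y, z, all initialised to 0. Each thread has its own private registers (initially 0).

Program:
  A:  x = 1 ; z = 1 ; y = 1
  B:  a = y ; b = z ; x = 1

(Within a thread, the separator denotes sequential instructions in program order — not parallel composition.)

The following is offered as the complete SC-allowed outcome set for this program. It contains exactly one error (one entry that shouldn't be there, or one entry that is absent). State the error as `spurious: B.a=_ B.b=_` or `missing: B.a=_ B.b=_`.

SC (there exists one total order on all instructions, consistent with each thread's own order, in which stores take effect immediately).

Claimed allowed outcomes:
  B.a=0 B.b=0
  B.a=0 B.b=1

outcome vector order: (B.a,B.b)
[SC] allowed = {0/0 0/1 1/1}
SC∖claimed = {1/1}

missing: B.a=1 B.b=1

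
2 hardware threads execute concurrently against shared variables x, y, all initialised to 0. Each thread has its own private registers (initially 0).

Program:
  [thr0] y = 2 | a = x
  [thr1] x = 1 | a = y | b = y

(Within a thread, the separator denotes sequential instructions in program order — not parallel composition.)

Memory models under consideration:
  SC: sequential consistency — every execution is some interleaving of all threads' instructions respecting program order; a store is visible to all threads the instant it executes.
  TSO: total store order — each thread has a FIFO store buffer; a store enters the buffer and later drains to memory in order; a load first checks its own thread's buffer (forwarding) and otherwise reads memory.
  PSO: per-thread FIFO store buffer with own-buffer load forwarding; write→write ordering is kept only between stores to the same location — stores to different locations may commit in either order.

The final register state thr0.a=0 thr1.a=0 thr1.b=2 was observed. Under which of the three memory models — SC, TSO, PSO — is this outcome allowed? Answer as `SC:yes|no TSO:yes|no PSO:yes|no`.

outcome vector order: (thr0.a,thr1.a,thr1.b)
SC (4): <0 2 2>, <1 0 0>, <1 0 2>, <1 2 2>
TSO (6): <0 0 0>, <0 0 2>, <0 2 2>, <1 0 0>, <1 0 2>, <1 2 2>
PSO (6): <0 0 0>, <0 0 2>, <0 2 2>, <1 0 0>, <1 0 2>, <1 2 2>
target <0 0 2> ∈ {TSO,PSO}

SC:no TSO:yes PSO:yes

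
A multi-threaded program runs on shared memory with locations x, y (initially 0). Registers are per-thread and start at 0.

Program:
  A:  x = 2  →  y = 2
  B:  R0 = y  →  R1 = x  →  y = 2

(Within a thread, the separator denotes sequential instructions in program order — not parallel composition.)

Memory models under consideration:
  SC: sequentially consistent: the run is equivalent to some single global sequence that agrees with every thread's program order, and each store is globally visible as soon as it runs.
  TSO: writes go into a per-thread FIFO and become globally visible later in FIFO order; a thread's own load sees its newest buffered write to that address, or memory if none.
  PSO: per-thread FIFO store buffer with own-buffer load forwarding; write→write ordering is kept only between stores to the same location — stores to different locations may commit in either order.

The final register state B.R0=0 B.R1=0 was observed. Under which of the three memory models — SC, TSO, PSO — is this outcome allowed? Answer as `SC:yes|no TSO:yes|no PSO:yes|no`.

outcome vector order: (B.R0,B.R1)
SC (3): 00 02 22
TSO (3): 00 02 22
PSO (4): 00 02 20 22
target 00 ∈ {SC,TSO,PSO}

SC:yes TSO:yes PSO:yes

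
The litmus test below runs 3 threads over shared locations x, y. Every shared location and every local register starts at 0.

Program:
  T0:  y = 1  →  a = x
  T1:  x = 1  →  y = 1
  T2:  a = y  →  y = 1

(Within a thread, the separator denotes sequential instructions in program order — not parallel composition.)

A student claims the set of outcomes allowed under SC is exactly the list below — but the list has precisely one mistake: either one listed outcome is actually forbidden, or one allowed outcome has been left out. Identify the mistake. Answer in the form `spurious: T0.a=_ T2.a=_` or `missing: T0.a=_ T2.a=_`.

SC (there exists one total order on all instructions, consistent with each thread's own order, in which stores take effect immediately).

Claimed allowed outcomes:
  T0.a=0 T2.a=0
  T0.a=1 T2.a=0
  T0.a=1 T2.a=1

missing: T0.a=0 T2.a=1

outcome vector order: (T0.a,T2.a)
SC: 4 outcomes — {<0 0>, <0 1>, <1 0>, <1 1>}
SC∖claimed = {<0 1>}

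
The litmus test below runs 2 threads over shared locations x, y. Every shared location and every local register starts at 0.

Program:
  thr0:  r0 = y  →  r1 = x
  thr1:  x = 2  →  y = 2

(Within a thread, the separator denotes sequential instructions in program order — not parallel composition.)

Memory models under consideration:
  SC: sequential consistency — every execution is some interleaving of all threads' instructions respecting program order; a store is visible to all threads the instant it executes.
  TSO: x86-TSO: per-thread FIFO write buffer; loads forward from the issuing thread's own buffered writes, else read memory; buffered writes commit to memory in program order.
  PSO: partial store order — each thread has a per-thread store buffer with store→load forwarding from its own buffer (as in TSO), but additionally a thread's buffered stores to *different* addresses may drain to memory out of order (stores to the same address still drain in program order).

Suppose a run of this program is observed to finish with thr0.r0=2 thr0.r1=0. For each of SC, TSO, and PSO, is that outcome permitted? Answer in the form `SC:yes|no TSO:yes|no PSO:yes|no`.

SC:no TSO:no PSO:yes

outcome vector order: (thr0.r0,thr0.r1)
SC (3): 0/0 0/2 2/2
TSO (3): 0/0 0/2 2/2
PSO (4): 0/0 0/2 2/0 2/2
target 2/0 ∈ {PSO}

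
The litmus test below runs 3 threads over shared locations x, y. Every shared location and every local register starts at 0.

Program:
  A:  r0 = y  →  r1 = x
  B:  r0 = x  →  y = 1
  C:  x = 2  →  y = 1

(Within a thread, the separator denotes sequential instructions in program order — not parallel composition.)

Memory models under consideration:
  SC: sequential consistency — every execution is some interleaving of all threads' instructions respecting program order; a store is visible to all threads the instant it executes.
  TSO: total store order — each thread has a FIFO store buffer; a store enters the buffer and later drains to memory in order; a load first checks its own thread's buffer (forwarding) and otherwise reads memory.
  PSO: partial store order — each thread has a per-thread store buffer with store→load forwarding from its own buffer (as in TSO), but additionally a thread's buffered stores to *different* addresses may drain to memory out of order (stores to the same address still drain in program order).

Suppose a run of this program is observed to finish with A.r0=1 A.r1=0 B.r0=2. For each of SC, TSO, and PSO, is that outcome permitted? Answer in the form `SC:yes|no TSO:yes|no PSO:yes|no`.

outcome vector order: (A.r0,A.r1,B.r0)
SC (7): 0/0/0 0/0/2 0/2/0 0/2/2 1/0/0 1/2/0 1/2/2
TSO (7): 0/0/0 0/0/2 0/2/0 0/2/2 1/0/0 1/2/0 1/2/2
PSO (8): 0/0/0 0/0/2 0/2/0 0/2/2 1/0/0 1/0/2 1/2/0 1/2/2
target 1/0/2 ∈ {PSO}

SC:no TSO:no PSO:yes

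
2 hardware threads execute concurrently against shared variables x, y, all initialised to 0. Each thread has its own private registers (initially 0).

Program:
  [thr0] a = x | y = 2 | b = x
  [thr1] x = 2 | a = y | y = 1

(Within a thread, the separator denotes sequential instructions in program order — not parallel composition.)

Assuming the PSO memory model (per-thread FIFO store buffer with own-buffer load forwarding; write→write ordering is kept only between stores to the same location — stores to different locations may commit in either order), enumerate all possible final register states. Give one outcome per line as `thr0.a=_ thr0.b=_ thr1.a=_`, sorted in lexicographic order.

outcome vector order: (thr0.a,thr0.b,thr1.a)
|PSO outcomes| = 6

thr0.a=0 thr0.b=0 thr1.a=0
thr0.a=0 thr0.b=0 thr1.a=2
thr0.a=0 thr0.b=2 thr1.a=0
thr0.a=0 thr0.b=2 thr1.a=2
thr0.a=2 thr0.b=2 thr1.a=0
thr0.a=2 thr0.b=2 thr1.a=2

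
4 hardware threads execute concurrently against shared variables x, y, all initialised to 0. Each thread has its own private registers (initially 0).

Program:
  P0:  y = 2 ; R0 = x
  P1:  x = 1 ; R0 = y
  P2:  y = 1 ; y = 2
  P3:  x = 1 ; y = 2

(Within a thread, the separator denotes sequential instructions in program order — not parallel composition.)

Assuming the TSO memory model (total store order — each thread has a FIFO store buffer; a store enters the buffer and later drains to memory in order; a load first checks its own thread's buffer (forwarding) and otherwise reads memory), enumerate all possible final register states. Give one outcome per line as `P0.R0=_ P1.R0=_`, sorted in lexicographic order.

P0.R0=0 P1.R0=0
P0.R0=0 P1.R0=1
P0.R0=0 P1.R0=2
P0.R0=1 P1.R0=0
P0.R0=1 P1.R0=1
P0.R0=1 P1.R0=2

outcome vector order: (P0.R0,P1.R0)
|TSO outcomes| = 6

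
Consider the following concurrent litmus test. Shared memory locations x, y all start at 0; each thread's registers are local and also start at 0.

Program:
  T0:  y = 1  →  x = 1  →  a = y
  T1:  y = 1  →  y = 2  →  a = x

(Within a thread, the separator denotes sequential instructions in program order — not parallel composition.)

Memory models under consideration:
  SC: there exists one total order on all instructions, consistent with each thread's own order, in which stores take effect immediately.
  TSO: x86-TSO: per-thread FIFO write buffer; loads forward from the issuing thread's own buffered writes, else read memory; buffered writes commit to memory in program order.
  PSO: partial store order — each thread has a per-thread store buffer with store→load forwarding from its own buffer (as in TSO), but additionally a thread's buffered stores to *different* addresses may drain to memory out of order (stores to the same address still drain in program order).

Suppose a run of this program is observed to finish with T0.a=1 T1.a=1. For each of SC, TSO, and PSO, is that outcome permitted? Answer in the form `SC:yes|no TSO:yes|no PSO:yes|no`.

outcome vector order: (T0.a,T1.a)
[SC] allowed = {<1 0>, <1 1>, <2 0>, <2 1>}
[TSO] allowed = {<1 0>, <1 1>, <2 0>, <2 1>}
[PSO] allowed = {<1 0>, <1 1>, <2 0>, <2 1>}
target <1 1> ∈ {SC,TSO,PSO}

SC:yes TSO:yes PSO:yes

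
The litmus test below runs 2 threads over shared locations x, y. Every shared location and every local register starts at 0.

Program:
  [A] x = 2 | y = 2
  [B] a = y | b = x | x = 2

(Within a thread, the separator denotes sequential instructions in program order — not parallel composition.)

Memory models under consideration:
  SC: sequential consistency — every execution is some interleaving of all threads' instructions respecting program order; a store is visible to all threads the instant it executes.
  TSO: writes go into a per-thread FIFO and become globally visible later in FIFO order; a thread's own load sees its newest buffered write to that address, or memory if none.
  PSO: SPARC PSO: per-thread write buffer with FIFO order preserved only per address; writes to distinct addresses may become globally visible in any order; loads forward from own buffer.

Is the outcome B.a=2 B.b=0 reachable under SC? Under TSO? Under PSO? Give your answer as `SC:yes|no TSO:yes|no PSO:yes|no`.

outcome vector order: (B.a,B.b)
[SC] allowed = {<0 0>, <0 2>, <2 2>}
[TSO] allowed = {<0 0>, <0 2>, <2 2>}
[PSO] allowed = {<0 0>, <0 2>, <2 0>, <2 2>}
target <2 0> ∈ {PSO}

SC:no TSO:no PSO:yes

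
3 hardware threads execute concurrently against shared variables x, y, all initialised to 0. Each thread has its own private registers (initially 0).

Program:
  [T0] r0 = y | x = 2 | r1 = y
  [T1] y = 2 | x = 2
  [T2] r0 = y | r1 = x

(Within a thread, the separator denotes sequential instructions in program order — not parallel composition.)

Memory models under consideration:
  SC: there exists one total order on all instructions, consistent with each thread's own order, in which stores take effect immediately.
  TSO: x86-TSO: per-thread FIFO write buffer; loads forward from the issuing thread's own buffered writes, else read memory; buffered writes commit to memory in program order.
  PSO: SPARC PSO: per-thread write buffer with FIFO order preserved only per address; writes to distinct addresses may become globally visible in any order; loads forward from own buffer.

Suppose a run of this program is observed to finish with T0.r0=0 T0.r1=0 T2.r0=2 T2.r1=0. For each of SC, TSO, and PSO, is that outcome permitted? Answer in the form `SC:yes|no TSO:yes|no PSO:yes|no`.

SC:no TSO:yes PSO:yes

outcome vector order: (T0.r0,T0.r1,T2.r0,T2.r1)
SC (11): 0/0/0/0 0/0/0/2 0/0/2/2 0/2/0/0 0/2/0/2 0/2/2/0 0/2/2/2 2/2/0/0 2/2/0/2 2/2/2/0 2/2/2/2
TSO (12): 0/0/0/0 0/0/0/2 0/0/2/0 0/0/2/2 0/2/0/0 0/2/0/2 0/2/2/0 0/2/2/2 2/2/0/0 2/2/0/2 2/2/2/0 2/2/2/2
PSO (12): 0/0/0/0 0/0/0/2 0/0/2/0 0/0/2/2 0/2/0/0 0/2/0/2 0/2/2/0 0/2/2/2 2/2/0/0 2/2/0/2 2/2/2/0 2/2/2/2
target 0/0/2/0 ∈ {TSO,PSO}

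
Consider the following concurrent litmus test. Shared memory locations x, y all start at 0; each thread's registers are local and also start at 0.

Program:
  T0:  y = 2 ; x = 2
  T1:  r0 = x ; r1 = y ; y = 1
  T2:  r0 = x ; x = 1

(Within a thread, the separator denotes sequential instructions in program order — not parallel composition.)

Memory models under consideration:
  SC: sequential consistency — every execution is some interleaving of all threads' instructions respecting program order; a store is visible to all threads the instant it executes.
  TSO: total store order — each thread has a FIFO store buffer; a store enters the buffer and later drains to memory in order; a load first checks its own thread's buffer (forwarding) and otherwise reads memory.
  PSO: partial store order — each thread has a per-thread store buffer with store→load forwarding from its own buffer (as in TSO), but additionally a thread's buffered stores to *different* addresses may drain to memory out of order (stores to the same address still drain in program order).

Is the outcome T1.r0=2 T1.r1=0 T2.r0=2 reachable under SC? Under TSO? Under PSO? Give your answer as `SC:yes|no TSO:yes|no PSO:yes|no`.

SC:no TSO:no PSO:yes

outcome vector order: (T1.r0,T1.r1,T2.r0)
[SC] allowed = {000, 002, 020, 022, 100, 120, 122, 220, 222}
[TSO] allowed = {000, 002, 020, 022, 100, 120, 122, 220, 222}
[PSO] allowed = {000, 002, 020, 022, 100, 102, 120, 122, 200, 202, 220, 222}
target 202 ∈ {PSO}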